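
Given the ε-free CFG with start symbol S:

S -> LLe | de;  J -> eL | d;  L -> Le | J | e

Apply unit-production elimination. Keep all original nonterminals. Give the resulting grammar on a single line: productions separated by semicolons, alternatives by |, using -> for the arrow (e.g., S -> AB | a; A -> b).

Unit productions: L->J.
Unit pairs (A ⇒* B via units): (L,J).
S: inherits non-unit rules of {S} → LLe | de.
J: inherits non-unit rules of {J} → d | eL.
L: inherits non-unit rules of {J, L} → Le | d | e | eL.

S -> de | LLe; J -> d | eL; L -> d | e | Le | eL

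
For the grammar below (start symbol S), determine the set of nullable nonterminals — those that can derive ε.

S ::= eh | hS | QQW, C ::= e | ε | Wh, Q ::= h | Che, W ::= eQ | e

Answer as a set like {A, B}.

{C}

Directly nullable (have an ε-rule): {C}.
Not nullable: Q, S, W — each has a terminal in every rule's right-hand side or depends on a non-nullable symbol.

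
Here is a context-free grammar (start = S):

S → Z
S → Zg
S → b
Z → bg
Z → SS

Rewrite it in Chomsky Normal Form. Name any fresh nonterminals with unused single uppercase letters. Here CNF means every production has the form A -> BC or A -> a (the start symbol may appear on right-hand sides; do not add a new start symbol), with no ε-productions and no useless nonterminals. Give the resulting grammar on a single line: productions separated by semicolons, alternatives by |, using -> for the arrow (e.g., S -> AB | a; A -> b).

No ε-productions.
After unit-elimination: S -> b | SS | Zg | bg; Z -> SS | bg.
TERM: introduce B -> b, A -> g and substitute in every rule of length ≥2.

S -> b | BA | SS | ZA; A -> g; B -> b; Z -> BA | SS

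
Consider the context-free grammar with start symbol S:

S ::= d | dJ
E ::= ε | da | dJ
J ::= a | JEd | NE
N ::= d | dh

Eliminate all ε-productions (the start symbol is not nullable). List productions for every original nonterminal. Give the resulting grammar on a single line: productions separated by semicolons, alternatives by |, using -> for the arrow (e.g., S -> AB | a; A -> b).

S -> d | dJ; E -> dJ | da; J -> N | a | Jd | NE | JEd; N -> d | dh

Nullable set: {E}.
Drop E -> ε.
J -> JEd: E nullable, giving JEd | Jd.
J -> NE: E nullable, giving N | NE.
Unchanged (no nullable symbols): S -> d; S -> dJ; E -> dJ; E -> da; J -> a; N -> d; N -> dh.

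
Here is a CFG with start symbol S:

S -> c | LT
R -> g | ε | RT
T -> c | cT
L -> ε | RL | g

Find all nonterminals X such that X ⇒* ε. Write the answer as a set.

Directly nullable (have an ε-rule): {L, R}.
Not nullable: S, T — each has a terminal in every rule's right-hand side or depends on a non-nullable symbol.

{L, R}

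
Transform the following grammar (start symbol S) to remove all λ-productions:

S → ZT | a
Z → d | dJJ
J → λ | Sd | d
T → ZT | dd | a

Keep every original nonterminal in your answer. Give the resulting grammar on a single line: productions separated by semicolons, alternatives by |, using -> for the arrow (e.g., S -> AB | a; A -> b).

Nullable set: {J}.
Drop J -> λ.
Z -> dJJ: J, J nullable, giving d | dJ | dJJ.
Unchanged (no nullable symbols): S -> ZT; S -> a; J -> Sd; J -> d; T -> ZT; T -> a; T -> dd; Z -> d.

S -> a | ZT; J -> d | Sd; T -> a | ZT | dd; Z -> d | dJ | dJJ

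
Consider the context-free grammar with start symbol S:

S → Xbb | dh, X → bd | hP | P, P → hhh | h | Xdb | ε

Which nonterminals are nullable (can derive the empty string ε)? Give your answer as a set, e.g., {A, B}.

{P, X}

Directly nullable (have an ε-rule): {P}.
X is nullable via X -> P (every symbol on the right is already known nullable).
Not nullable: S — each has a terminal in every rule's right-hand side or depends on a non-nullable symbol.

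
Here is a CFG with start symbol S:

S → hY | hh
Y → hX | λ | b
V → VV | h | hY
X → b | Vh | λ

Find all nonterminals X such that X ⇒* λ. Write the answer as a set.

Directly nullable (have an ε-rule): {X, Y}.
Not nullable: S, V — each has a terminal in every rule's right-hand side or depends on a non-nullable symbol.

{X, Y}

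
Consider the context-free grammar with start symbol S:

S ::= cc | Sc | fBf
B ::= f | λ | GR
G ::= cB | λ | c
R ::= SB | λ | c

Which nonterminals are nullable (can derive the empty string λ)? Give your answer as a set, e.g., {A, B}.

{B, G, R}

Directly nullable (have an ε-rule): {B, G, R}.
Not nullable: S — each has a terminal in every rule's right-hand side or depends on a non-nullable symbol.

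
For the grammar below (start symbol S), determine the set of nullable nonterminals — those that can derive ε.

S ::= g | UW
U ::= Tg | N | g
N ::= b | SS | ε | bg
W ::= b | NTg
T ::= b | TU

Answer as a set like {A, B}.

{N, U}

Directly nullable (have an ε-rule): {N}.
U is nullable via U -> N (every symbol on the right is already known nullable).
Not nullable: S, T, W — each has a terminal in every rule's right-hand side or depends on a non-nullable symbol.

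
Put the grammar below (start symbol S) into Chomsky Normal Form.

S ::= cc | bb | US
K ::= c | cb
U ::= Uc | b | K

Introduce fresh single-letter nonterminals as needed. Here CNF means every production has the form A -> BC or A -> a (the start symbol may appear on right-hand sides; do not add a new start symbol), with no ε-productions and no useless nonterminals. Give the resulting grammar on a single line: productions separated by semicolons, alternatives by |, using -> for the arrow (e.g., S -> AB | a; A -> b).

No ε-productions.
After unit-elimination: S -> US | bb | cc; K -> c | cb; U -> b | c | Uc | cb.
TERM: introduce B -> b, A -> c and substitute in every rule of length ≥2.
Drop unreachable/unproductive: K.

S -> AA | BB | US; A -> c; B -> b; U -> b | c | AB | UA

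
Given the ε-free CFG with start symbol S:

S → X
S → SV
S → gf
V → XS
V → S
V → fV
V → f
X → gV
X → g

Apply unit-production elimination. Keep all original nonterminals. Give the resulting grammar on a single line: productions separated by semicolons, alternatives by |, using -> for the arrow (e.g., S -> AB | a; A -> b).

Unit productions: S->X, V->S.
Unit pairs (A ⇒* B via units): (S,X), (V,S), (V,X).
S: inherits non-unit rules of {S, X} → SV | g | gV | gf.
V: inherits non-unit rules of {S, V, X} → SV | XS | f | fV | g | gV | gf.
X: inherits non-unit rules of {X} → g | gV.

S -> g | SV | gV | gf; V -> f | g | SV | XS | fV | gV | gf; X -> g | gV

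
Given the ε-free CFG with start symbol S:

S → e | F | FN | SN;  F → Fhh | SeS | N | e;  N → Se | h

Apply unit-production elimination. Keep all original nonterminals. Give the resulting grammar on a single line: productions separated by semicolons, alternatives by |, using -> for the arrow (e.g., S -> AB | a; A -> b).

S -> e | h | FN | SN | Se | Fhh | SeS; F -> e | h | Se | Fhh | SeS; N -> h | Se

Unit productions: F->N, S->F.
Unit pairs (A ⇒* B via units): (F,N), (S,F), (S,N).
S: inherits non-unit rules of {F, N, S} → FN | Fhh | SN | Se | SeS | e | h.
F: inherits non-unit rules of {F, N} → Fhh | Se | SeS | e | h.
N: inherits non-unit rules of {N} → Se | h.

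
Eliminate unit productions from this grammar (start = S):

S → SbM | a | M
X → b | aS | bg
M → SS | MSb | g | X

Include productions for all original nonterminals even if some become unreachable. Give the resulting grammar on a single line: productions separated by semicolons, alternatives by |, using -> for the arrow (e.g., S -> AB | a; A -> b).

S -> a | b | g | SS | aS | bg | MSb | SbM; M -> b | g | SS | aS | bg | MSb; X -> b | aS | bg

Unit productions: M->X, S->M.
Unit pairs (A ⇒* B via units): (M,X), (S,M), (S,X).
S: inherits non-unit rules of {M, S, X} → MSb | SS | SbM | a | aS | b | bg | g.
M: inherits non-unit rules of {M, X} → MSb | SS | aS | b | bg | g.
X: inherits non-unit rules of {X} → aS | b | bg.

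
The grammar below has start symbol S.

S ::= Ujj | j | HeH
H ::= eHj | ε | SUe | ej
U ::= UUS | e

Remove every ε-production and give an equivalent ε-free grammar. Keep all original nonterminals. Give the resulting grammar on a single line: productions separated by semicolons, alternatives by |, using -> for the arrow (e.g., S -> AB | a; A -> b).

S -> e | j | He | eH | HeH | Ujj; H -> ej | SUe | eHj; U -> e | UUS

Nullable set: {H}.
S -> HeH: H, H nullable, giving He | HeH | e | eH.
Drop H -> ε.
H -> eHj: H nullable, giving eHj | ej.
Unchanged (no nullable symbols): S -> Ujj; S -> j; H -> SUe; H -> ej; U -> UUS; U -> e.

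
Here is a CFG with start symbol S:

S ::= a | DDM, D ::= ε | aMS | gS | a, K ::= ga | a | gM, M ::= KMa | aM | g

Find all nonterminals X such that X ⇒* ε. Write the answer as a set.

Directly nullable (have an ε-rule): {D}.
Not nullable: K, M, S — each has a terminal in every rule's right-hand side or depends on a non-nullable symbol.

{D}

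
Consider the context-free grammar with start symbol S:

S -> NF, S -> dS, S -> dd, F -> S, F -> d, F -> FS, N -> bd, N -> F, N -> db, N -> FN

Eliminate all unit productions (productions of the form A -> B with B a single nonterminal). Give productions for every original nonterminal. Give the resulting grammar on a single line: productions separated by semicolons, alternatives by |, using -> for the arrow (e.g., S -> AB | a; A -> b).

S -> NF | dS | dd; F -> d | FS | NF | dS | dd; N -> d | FN | FS | NF | bd | dS | db | dd

Unit productions: F->S, N->F.
Unit pairs (A ⇒* B via units): (F,S), (N,F), (N,S).
S: inherits non-unit rules of {S} → NF | dS | dd.
F: inherits non-unit rules of {F, S} → FS | NF | d | dS | dd.
N: inherits non-unit rules of {F, N, S} → FN | FS | NF | bd | d | dS | db | dd.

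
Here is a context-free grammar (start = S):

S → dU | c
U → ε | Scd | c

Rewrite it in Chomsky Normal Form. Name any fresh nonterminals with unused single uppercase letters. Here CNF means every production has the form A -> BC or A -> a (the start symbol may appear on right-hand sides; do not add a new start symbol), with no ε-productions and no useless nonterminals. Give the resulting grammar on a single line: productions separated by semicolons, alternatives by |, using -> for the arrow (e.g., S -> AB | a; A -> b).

S -> c | d | AU; A -> d; B -> c; C -> BA; U -> c | SC

Nullable: {U}; after ε-elimination: S -> c | d | dU; U -> c | Scd.
No unit productions to eliminate.
TERM: introduce B -> c, A -> d and substitute in every rule of length ≥2.
BIN: U -> SBA becomes U -> SC, C -> BA.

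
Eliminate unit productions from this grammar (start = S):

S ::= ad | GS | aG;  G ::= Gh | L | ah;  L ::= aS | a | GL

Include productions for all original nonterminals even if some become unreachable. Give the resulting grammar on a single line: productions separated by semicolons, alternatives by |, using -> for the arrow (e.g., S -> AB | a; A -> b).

Unit productions: G->L.
Unit pairs (A ⇒* B via units): (G,L).
S: inherits non-unit rules of {S} → GS | aG | ad.
G: inherits non-unit rules of {G, L} → GL | Gh | a | aS | ah.
L: inherits non-unit rules of {L} → GL | a | aS.

S -> GS | aG | ad; G -> a | GL | Gh | aS | ah; L -> a | GL | aS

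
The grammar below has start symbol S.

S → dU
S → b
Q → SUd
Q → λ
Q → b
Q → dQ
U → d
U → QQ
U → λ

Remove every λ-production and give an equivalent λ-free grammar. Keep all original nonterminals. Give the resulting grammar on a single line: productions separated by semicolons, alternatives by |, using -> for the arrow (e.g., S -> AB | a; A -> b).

Nullable set: {Q, U}.
S -> dU: U nullable, giving d | dU.
Drop Q -> λ.
Q -> SUd: U nullable, giving SUd | Sd.
Q -> dQ: Q nullable, giving d | dQ.
Drop U -> λ.
U -> QQ: Q, Q nullable, giving Q | QQ.
Unchanged (no nullable symbols): S -> b; Q -> b; U -> d.

S -> b | d | dU; Q -> b | d | Sd | dQ | SUd; U -> Q | d | QQ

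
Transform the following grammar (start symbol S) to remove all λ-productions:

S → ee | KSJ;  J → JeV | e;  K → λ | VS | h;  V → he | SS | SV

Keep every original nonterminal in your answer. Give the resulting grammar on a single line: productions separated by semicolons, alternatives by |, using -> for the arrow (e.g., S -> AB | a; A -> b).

Nullable set: {K}.
S -> KSJ: K nullable, giving KSJ | SJ.
Drop K -> λ.
Unchanged (no nullable symbols): S -> ee; J -> JeV; J -> e; K -> VS; K -> h; V -> SS; V -> SV; V -> he.

S -> SJ | ee | KSJ; J -> e | JeV; K -> h | VS; V -> SS | SV | he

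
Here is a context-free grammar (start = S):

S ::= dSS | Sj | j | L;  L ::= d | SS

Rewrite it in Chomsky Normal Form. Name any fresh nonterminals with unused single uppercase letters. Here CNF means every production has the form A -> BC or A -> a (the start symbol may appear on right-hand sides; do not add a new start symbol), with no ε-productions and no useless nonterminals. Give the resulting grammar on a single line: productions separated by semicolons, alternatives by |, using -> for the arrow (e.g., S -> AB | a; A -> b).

No ε-productions.
After unit-elimination: S -> d | j | SS | Sj | dSS; L -> d | SS.
TERM: introduce B -> d, A -> j and substitute in every rule of length ≥2.
BIN: S -> BSS becomes S -> BC, C -> SS.
Drop unreachable/unproductive: L.

S -> d | j | BC | SA | SS; A -> j; B -> d; C -> SS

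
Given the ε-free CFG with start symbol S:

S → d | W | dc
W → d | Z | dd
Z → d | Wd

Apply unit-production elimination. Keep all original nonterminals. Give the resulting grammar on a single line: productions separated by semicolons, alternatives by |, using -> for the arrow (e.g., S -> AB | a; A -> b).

Unit productions: S->W, W->Z.
Unit pairs (A ⇒* B via units): (S,W), (S,Z), (W,Z).
S: inherits non-unit rules of {S, W, Z} → Wd | d | dc | dd.
W: inherits non-unit rules of {W, Z} → Wd | d | dd.
Z: inherits non-unit rules of {Z} → Wd | d.

S -> d | Wd | dc | dd; W -> d | Wd | dd; Z -> d | Wd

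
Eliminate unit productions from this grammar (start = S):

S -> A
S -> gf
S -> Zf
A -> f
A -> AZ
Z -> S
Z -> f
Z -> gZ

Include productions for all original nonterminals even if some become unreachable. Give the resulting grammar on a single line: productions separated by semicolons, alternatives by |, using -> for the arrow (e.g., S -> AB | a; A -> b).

Unit productions: S->A, Z->S.
Unit pairs (A ⇒* B via units): (S,A), (Z,A), (Z,S).
S: inherits non-unit rules of {A, S} → AZ | Zf | f | gf.
A: inherits non-unit rules of {A} → AZ | f.
Z: inherits non-unit rules of {A, S, Z} → AZ | Zf | f | gZ | gf.

S -> f | AZ | Zf | gf; A -> f | AZ; Z -> f | AZ | Zf | gZ | gf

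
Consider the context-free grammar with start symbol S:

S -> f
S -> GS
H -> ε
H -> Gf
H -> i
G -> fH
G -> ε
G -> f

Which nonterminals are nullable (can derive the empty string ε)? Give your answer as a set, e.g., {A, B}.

Directly nullable (have an ε-rule): {G, H}.
Not nullable: S — each has a terminal in every rule's right-hand side or depends on a non-nullable symbol.

{G, H}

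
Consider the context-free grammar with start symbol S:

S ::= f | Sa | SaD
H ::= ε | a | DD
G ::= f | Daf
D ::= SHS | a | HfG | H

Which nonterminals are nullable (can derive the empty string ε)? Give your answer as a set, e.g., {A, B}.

{D, H}

Directly nullable (have an ε-rule): {H}.
D is nullable via D -> H (every symbol on the right is already known nullable).
Not nullable: G, S — each has a terminal in every rule's right-hand side or depends on a non-nullable symbol.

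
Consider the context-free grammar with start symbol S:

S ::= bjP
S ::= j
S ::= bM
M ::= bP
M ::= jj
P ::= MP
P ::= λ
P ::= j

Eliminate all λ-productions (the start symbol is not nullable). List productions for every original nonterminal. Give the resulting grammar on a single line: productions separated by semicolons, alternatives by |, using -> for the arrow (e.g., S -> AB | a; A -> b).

Nullable set: {P}.
S -> bjP: P nullable, giving bj | bjP.
M -> bP: P nullable, giving b | bP.
Drop P -> λ.
P -> MP: P nullable, giving M | MP.
Unchanged (no nullable symbols): S -> bM; S -> j; M -> jj; P -> j.

S -> j | bM | bj | bjP; M -> b | bP | jj; P -> M | j | MP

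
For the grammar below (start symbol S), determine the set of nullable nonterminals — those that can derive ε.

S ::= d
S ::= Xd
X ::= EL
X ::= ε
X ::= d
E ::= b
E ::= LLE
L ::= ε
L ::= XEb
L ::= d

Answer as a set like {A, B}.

Directly nullable (have an ε-rule): {L, X}.
Not nullable: E, S — each has a terminal in every rule's right-hand side or depends on a non-nullable symbol.

{L, X}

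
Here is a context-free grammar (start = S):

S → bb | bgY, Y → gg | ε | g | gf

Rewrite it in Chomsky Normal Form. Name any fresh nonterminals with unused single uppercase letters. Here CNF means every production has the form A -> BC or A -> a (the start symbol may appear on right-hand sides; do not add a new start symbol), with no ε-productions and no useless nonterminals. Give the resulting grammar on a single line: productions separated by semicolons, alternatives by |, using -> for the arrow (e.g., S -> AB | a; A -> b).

S -> AA | AB | AD; A -> b; B -> g; C -> f; D -> BY; Y -> g | BB | BC

Nullable: {Y}; after ε-elimination: S -> bb | bg | bgY; Y -> g | gf | gg.
No unit productions to eliminate.
TERM: introduce A -> b, C -> f, B -> g and substitute in every rule of length ≥2.
BIN: S -> ABY becomes S -> AD, D -> BY.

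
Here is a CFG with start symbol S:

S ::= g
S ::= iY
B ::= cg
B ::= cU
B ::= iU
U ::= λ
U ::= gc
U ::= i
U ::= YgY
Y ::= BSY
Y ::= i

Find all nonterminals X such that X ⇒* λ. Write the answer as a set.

Directly nullable (have an ε-rule): {U}.
Not nullable: B, S, Y — each has a terminal in every rule's right-hand side or depends on a non-nullable symbol.

{U}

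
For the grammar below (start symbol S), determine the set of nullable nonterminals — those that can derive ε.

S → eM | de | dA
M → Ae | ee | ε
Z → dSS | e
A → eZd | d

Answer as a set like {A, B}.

{M}

Directly nullable (have an ε-rule): {M}.
Not nullable: A, S, Z — each has a terminal in every rule's right-hand side or depends on a non-nullable symbol.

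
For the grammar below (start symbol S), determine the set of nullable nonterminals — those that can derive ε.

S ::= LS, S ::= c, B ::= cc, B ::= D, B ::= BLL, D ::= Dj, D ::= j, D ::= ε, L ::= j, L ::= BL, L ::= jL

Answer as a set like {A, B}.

Directly nullable (have an ε-rule): {D}.
B is nullable via B -> D (every symbol on the right is already known nullable).
Not nullable: L, S — each has a terminal in every rule's right-hand side or depends on a non-nullable symbol.

{B, D}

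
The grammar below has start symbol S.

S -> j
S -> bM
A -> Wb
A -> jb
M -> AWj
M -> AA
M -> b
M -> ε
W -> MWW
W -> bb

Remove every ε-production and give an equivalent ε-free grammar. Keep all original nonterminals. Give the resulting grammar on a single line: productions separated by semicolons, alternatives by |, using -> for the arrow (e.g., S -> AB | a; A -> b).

S -> b | j | bM; A -> Wb | jb; M -> b | AA | AWj; W -> WW | bb | MWW

Nullable set: {M}.
S -> bM: M nullable, giving b | bM.
Drop M -> ε.
W -> MWW: M nullable, giving MWW | WW.
Unchanged (no nullable symbols): S -> j; A -> Wb; A -> jb; M -> AA; M -> AWj; M -> b; W -> bb.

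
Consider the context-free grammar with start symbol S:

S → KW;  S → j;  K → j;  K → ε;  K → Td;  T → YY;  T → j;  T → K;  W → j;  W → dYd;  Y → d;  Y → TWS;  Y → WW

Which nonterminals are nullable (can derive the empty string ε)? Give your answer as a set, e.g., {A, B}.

{K, T}

Directly nullable (have an ε-rule): {K}.
T is nullable via T -> K (every symbol on the right is already known nullable).
Not nullable: S, W, Y — each has a terminal in every rule's right-hand side or depends on a non-nullable symbol.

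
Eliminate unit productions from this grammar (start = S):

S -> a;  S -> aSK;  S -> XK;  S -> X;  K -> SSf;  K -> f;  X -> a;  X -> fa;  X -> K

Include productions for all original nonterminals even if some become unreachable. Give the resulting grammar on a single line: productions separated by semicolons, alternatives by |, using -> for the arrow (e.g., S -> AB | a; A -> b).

Unit productions: S->X, X->K.
Unit pairs (A ⇒* B via units): (S,K), (S,X), (X,K).
S: inherits non-unit rules of {K, S, X} → SSf | XK | a | aSK | f | fa.
K: inherits non-unit rules of {K} → SSf | f.
X: inherits non-unit rules of {K, X} → SSf | a | f | fa.

S -> a | f | XK | fa | SSf | aSK; K -> f | SSf; X -> a | f | fa | SSf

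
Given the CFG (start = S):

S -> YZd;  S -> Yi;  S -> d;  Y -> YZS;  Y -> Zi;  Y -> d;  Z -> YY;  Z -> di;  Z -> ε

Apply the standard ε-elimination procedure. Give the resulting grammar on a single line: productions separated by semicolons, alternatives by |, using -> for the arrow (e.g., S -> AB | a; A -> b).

S -> d | Yd | Yi | YZd; Y -> d | i | YS | Zi | YZS; Z -> YY | di

Nullable set: {Z}.
S -> YZd: Z nullable, giving YZd | Yd.
Y -> YZS: Z nullable, giving YS | YZS.
Y -> Zi: Z nullable, giving Zi | i.
Drop Z -> ε.
Unchanged (no nullable symbols): S -> Yi; S -> d; Y -> d; Z -> YY; Z -> di.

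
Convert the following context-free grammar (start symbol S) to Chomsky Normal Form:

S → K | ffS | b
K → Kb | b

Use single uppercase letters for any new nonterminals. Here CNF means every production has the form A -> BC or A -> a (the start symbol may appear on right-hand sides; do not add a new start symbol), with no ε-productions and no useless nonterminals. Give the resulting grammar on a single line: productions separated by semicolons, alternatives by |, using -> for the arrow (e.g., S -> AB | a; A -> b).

No ε-productions.
After unit-elimination: S -> b | Kb | ffS; K -> b | Kb.
TERM: introduce A -> b, B -> f and substitute in every rule of length ≥2.
BIN: S -> BBS becomes S -> BC, C -> BS.

S -> b | BC | KA; A -> b; B -> f; C -> BS; K -> b | KA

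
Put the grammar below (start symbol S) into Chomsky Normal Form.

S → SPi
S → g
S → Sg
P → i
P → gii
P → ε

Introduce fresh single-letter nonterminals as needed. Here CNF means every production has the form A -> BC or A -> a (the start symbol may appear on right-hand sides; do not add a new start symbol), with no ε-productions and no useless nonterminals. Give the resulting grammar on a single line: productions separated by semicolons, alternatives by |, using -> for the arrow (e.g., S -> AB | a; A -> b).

Nullable: {P}; after ε-elimination: S -> g | Sg | Si | SPi; P -> i | gii.
No unit productions to eliminate.
TERM: introduce A -> g, B -> i and substitute in every rule of length ≥2.
BIN: P -> ABB becomes P -> AC, C -> BB; S -> SPB becomes S -> SD, D -> PB.

S -> g | SA | SB | SD; A -> g; B -> i; C -> BB; D -> PB; P -> i | AC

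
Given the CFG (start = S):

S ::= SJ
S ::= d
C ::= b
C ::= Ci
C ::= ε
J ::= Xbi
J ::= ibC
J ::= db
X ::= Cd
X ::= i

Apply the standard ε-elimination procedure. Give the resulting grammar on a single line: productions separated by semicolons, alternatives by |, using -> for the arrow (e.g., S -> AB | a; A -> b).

S -> d | SJ; C -> b | i | Ci; J -> db | ib | Xbi | ibC; X -> d | i | Cd

Nullable set: {C}.
Drop C -> ε.
C -> Ci: C nullable, giving Ci | i.
J -> ibC: C nullable, giving ib | ibC.
X -> Cd: C nullable, giving Cd | d.
Unchanged (no nullable symbols): S -> SJ; S -> d; C -> b; J -> Xbi; J -> db; X -> i.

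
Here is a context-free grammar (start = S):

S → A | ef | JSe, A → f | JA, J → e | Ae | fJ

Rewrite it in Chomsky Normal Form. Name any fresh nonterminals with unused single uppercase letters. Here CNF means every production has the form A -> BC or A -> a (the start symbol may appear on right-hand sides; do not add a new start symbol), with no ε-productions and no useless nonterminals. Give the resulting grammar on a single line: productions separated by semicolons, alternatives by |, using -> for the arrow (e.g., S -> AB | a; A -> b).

S -> f | BC | JA | JD; A -> f | JA; B -> e; C -> f; D -> SB; J -> e | AB | CJ

No ε-productions.
After unit-elimination: S -> f | JA | ef | JSe; A -> f | JA; J -> e | Ae | fJ.
TERM: introduce B -> e, C -> f and substitute in every rule of length ≥2.
BIN: S -> JSB becomes S -> JD, D -> SB.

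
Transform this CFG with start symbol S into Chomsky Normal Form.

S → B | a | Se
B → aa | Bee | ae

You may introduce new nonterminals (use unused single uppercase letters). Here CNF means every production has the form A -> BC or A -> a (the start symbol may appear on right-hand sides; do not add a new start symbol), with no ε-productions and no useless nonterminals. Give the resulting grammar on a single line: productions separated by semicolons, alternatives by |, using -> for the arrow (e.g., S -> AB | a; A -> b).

S -> a | BE | CA | CC | SA; A -> e; B -> BD | CA | CC; C -> a; D -> AA; E -> AA

No ε-productions.
After unit-elimination: S -> a | Se | aa | ae | Bee; B -> aa | ae | Bee.
TERM: introduce C -> a, A -> e and substitute in every rule of length ≥2.
BIN: B -> BAA becomes B -> BD, D -> AA; S -> BAA becomes S -> BE, E -> AA.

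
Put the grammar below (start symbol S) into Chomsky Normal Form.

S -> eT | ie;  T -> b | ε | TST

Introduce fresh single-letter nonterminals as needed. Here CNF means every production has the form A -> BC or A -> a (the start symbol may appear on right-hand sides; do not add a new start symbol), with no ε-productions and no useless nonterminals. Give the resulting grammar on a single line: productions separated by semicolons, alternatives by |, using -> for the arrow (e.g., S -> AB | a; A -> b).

S -> e | AT | BA; A -> e; B -> i; C -> ST; T -> b | e | AT | BA | ST | TC | TS

Nullable: {T}; after ε-elimination: S -> e | eT | ie; T -> S | b | ST | TS | TST.
After unit-elimination: S -> e | eT | ie; T -> b | e | ST | TS | eT | ie | TST.
TERM: introduce A -> e, B -> i and substitute in every rule of length ≥2.
BIN: T -> TST becomes T -> TC, C -> ST.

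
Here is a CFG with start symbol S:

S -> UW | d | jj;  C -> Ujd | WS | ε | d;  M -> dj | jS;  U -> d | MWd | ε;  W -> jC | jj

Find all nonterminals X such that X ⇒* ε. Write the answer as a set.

{C, U}

Directly nullable (have an ε-rule): {C, U}.
Not nullable: M, S, W — each has a terminal in every rule's right-hand side or depends on a non-nullable symbol.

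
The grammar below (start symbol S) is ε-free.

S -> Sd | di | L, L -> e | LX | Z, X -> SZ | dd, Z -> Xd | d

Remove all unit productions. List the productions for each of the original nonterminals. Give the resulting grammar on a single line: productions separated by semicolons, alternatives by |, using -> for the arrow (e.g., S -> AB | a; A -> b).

Unit productions: L->Z, S->L.
Unit pairs (A ⇒* B via units): (L,Z), (S,L), (S,Z).
S: inherits non-unit rules of {L, S, Z} → LX | Sd | Xd | d | di | e.
L: inherits non-unit rules of {L, Z} → LX | Xd | d | e.
X: inherits non-unit rules of {X} → SZ | dd.
Z: inherits non-unit rules of {Z} → Xd | d.

S -> d | e | LX | Sd | Xd | di; L -> d | e | LX | Xd; X -> SZ | dd; Z -> d | Xd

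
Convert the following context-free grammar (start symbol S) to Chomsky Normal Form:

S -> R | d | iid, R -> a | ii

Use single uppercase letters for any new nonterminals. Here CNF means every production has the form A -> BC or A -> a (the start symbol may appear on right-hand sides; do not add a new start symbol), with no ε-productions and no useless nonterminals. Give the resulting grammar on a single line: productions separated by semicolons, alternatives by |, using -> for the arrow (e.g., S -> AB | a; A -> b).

S -> a | d | AA | AC; A -> i; B -> d; C -> AB

No ε-productions.
After unit-elimination: S -> a | d | ii | iid; R -> a | ii.
TERM: introduce B -> d, A -> i and substitute in every rule of length ≥2.
BIN: S -> AAB becomes S -> AC, C -> AB.
Drop unreachable/unproductive: R.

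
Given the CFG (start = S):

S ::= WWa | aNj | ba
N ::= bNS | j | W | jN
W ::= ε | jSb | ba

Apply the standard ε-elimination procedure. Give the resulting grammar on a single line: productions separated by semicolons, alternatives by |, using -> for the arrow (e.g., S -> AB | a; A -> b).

Nullable set: {N, W}.
S -> WWa: W, W nullable, giving WWa | Wa | a.
S -> aNj: N nullable, giving aNj | aj.
N -> W: W nullable, giving W.
N -> bNS: N nullable, giving bNS | bS.
N -> jN: N nullable, giving j | jN.
Drop W -> ε.
Unchanged (no nullable symbols): S -> ba; N -> j; W -> ba; W -> jSb.

S -> a | Wa | aj | ba | WWa | aNj; N -> W | j | bS | jN | bNS; W -> ba | jSb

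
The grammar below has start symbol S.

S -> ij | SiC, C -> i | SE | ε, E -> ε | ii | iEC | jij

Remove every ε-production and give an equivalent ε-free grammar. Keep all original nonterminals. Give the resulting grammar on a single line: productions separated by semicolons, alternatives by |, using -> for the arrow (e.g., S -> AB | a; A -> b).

Nullable set: {C, E}.
S -> SiC: C nullable, giving Si | SiC.
Drop C -> ε.
C -> SE: E nullable, giving S | SE.
Drop E -> ε.
E -> iEC: E, C nullable, giving i | iC | iE | iEC.
Unchanged (no nullable symbols): S -> ij; C -> i; E -> ii; E -> jij.

S -> Si | ij | SiC; C -> S | i | SE; E -> i | iC | iE | ii | iEC | jij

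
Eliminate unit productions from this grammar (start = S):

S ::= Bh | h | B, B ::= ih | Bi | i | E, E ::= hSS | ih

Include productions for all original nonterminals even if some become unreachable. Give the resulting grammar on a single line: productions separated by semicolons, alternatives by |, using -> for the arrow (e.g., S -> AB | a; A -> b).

Unit productions: B->E, S->B.
Unit pairs (A ⇒* B via units): (B,E), (S,B), (S,E).
S: inherits non-unit rules of {B, E, S} → Bh | Bi | h | hSS | i | ih.
B: inherits non-unit rules of {B, E} → Bi | hSS | i | ih.
E: inherits non-unit rules of {E} → hSS | ih.

S -> h | i | Bh | Bi | ih | hSS; B -> i | Bi | ih | hSS; E -> ih | hSS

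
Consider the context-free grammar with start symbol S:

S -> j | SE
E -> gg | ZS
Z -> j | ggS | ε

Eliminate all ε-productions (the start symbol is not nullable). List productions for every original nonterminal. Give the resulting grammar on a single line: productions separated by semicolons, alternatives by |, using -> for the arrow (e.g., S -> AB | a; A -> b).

S -> j | SE; E -> S | ZS | gg; Z -> j | ggS

Nullable set: {Z}.
E -> ZS: Z nullable, giving S | ZS.
Drop Z -> ε.
Unchanged (no nullable symbols): S -> SE; S -> j; E -> gg; Z -> ggS; Z -> j.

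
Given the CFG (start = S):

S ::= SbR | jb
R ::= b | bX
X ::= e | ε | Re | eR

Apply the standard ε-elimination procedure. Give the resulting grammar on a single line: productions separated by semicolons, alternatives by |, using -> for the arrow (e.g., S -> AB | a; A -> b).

Nullable set: {X}.
R -> bX: X nullable, giving b | bX.
Drop X -> ε.
Unchanged (no nullable symbols): S -> SbR; S -> jb; R -> b; X -> Re; X -> e; X -> eR.

S -> jb | SbR; R -> b | bX; X -> e | Re | eR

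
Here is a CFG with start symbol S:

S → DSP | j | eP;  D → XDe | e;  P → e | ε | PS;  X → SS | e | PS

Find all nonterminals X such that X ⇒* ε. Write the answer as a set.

Directly nullable (have an ε-rule): {P}.
Not nullable: D, S, X — each has a terminal in every rule's right-hand side or depends on a non-nullable symbol.

{P}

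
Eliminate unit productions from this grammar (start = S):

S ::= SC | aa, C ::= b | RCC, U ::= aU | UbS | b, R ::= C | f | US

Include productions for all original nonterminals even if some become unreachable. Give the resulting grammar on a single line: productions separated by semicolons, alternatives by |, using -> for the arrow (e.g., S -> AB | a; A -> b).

S -> SC | aa; C -> b | RCC; R -> b | f | US | RCC; U -> b | aU | UbS

Unit productions: R->C.
Unit pairs (A ⇒* B via units): (R,C).
S: inherits non-unit rules of {S} → SC | aa.
C: inherits non-unit rules of {C} → RCC | b.
R: inherits non-unit rules of {C, R} → RCC | US | b | f.
U: inherits non-unit rules of {U} → UbS | aU | b.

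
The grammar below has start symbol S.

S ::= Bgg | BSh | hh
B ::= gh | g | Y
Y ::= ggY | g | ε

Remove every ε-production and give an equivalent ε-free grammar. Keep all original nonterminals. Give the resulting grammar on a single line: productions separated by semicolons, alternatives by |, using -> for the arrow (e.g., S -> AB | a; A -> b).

Nullable set: {B, Y}.
S -> BSh: B nullable, giving BSh | Sh.
S -> Bgg: B nullable, giving Bgg | gg.
B -> Y: Y nullable, giving Y.
Drop Y -> ε.
Y -> ggY: Y nullable, giving gg | ggY.
Unchanged (no nullable symbols): S -> hh; B -> g; B -> gh; Y -> g.

S -> Sh | gg | hh | BSh | Bgg; B -> Y | g | gh; Y -> g | gg | ggY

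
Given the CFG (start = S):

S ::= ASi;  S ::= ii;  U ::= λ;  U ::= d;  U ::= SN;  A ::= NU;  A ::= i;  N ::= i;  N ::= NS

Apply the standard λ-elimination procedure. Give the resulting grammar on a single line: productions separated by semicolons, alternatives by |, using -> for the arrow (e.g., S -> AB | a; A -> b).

Nullable set: {U}.
A -> NU: U nullable, giving N | NU.
Drop U -> λ.
Unchanged (no nullable symbols): S -> ASi; S -> ii; A -> i; N -> NS; N -> i; U -> SN; U -> d.

S -> ii | ASi; A -> N | i | NU; N -> i | NS; U -> d | SN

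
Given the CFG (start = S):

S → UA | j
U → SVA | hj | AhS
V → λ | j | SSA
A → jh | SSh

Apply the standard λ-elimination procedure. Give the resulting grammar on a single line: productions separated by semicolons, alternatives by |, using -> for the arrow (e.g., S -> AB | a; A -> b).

S -> j | UA; A -> jh | SSh; U -> SA | hj | AhS | SVA; V -> j | SSA

Nullable set: {V}.
U -> SVA: V nullable, giving SA | SVA.
Drop V -> λ.
Unchanged (no nullable symbols): S -> UA; S -> j; A -> SSh; A -> jh; U -> AhS; U -> hj; V -> SSA; V -> j.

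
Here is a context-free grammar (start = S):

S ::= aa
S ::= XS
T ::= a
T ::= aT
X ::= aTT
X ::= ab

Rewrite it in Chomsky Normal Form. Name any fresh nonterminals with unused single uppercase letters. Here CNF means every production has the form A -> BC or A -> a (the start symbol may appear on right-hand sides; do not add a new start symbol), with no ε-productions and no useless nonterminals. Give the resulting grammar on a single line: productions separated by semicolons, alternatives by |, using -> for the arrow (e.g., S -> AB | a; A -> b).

S -> AA | XS; A -> a; B -> b; C -> TT; T -> a | AT; X -> AB | AC

No ε-productions.
No unit productions to eliminate.
TERM: introduce A -> a, B -> b and substitute in every rule of length ≥2.
BIN: X -> ATT becomes X -> AC, C -> TT.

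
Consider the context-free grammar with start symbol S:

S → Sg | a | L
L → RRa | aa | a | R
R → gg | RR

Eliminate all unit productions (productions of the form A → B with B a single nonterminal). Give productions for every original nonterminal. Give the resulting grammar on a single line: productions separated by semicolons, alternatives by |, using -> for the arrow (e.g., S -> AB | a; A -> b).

S -> a | RR | Sg | aa | gg | RRa; L -> a | RR | aa | gg | RRa; R -> RR | gg

Unit productions: L->R, S->L.
Unit pairs (A ⇒* B via units): (L,R), (S,L), (S,R).
S: inherits non-unit rules of {L, R, S} → RR | RRa | Sg | a | aa | gg.
L: inherits non-unit rules of {L, R} → RR | RRa | a | aa | gg.
R: inherits non-unit rules of {R} → RR | gg.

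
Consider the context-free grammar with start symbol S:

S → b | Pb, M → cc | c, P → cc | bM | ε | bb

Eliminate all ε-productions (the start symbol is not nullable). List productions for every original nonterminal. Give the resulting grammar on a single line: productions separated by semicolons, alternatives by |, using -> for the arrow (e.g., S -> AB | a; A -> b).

Nullable set: {P}.
S -> Pb: P nullable, giving Pb | b.
Drop P -> ε.
Unchanged (no nullable symbols): S -> b; M -> c; M -> cc; P -> bM; P -> bb; P -> cc.

S -> b | Pb; M -> c | cc; P -> bM | bb | cc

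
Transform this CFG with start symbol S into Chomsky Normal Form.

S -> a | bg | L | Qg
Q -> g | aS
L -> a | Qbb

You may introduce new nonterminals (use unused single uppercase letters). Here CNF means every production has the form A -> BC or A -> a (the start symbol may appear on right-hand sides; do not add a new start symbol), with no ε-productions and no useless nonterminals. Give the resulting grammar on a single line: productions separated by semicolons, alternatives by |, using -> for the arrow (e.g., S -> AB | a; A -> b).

No ε-productions.
After unit-elimination: S -> a | Qg | bg | Qbb; L -> a | Qbb; Q -> g | aS.
TERM: introduce B -> a, A -> b, C -> g and substitute in every rule of length ≥2.
BIN: L -> QAA becomes L -> QD, D -> AA; S -> QAA becomes S -> QE, E -> AA.
Drop unreachable/unproductive: L.

S -> a | AC | QC | QE; A -> b; B -> a; C -> g; E -> AA; Q -> g | BS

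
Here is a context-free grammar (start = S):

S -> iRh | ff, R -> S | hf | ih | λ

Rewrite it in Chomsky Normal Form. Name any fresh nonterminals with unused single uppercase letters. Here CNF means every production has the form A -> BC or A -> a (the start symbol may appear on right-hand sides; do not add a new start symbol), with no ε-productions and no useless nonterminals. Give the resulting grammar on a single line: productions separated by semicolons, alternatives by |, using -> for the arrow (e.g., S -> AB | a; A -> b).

Nullable: {R}; after ε-elimination: S -> ff | ih | iRh; R -> S | hf | ih.
After unit-elimination: S -> ff | ih | iRh; R -> ff | hf | ih | iRh.
TERM: introduce A -> f, B -> h, C -> i and substitute in every rule of length ≥2.
BIN: R -> CRB becomes R -> CD, D -> RB; S -> CRB becomes S -> CE, E -> RB.

S -> AA | CB | CE; A -> f; B -> h; C -> i; D -> RB; E -> RB; R -> AA | BA | CB | CD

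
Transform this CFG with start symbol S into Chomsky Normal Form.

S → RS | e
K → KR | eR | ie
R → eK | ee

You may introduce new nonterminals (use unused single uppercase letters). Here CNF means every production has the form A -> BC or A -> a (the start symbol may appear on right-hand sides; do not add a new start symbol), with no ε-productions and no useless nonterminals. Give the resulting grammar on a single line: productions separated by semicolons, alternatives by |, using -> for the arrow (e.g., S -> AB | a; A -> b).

S -> e | RS; A -> e; B -> i; K -> AR | BA | KR; R -> AA | AK

No ε-productions.
No unit productions to eliminate.
TERM: introduce A -> e, B -> i and substitute in every rule of length ≥2.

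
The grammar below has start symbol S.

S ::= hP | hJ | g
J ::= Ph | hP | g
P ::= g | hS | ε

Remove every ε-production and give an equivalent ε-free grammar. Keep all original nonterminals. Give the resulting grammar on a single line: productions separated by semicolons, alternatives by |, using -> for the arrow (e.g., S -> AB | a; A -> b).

Nullable set: {P}.
S -> hP: P nullable, giving h | hP.
J -> Ph: P nullable, giving Ph | h.
J -> hP: P nullable, giving h | hP.
Drop P -> ε.
Unchanged (no nullable symbols): S -> g; S -> hJ; J -> g; P -> g; P -> hS.

S -> g | h | hJ | hP; J -> g | h | Ph | hP; P -> g | hS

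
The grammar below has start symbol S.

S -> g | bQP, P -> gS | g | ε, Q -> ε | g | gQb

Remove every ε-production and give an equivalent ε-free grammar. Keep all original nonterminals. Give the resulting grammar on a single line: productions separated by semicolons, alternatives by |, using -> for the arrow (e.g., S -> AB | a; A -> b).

S -> b | g | bP | bQ | bQP; P -> g | gS; Q -> g | gb | gQb

Nullable set: {P, Q}.
S -> bQP: Q, P nullable, giving b | bP | bQ | bQP.
Drop P -> ε.
Drop Q -> ε.
Q -> gQb: Q nullable, giving gQb | gb.
Unchanged (no nullable symbols): S -> g; P -> g; P -> gS; Q -> g.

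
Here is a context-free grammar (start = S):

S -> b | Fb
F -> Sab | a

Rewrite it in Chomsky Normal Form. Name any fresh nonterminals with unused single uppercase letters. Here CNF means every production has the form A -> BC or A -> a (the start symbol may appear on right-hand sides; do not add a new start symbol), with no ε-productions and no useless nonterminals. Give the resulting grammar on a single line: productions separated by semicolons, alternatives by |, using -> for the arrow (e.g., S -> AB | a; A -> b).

No ε-productions.
No unit productions to eliminate.
TERM: introduce A -> a, B -> b and substitute in every rule of length ≥2.
BIN: F -> SAB becomes F -> SC, C -> AB.

S -> b | FB; A -> a; B -> b; C -> AB; F -> a | SC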